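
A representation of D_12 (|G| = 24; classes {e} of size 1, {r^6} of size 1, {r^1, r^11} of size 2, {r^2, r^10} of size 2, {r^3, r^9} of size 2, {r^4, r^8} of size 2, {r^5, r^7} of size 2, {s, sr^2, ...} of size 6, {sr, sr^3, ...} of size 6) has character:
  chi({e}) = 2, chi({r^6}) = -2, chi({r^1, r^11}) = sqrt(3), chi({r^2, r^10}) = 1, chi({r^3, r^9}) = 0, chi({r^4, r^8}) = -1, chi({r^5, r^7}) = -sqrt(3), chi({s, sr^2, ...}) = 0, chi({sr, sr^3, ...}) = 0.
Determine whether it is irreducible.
Irreducible: <chi, chi> = 1.

Derivation: <chi, chi> = (1/|G|) sum_C |C| * |chi(C)|^2 = (1/24)[1*|2|^2 + 1*|-2|^2 + 2*|sqrt(3)|^2 + 2*|1|^2 + 2*|0|^2 + 2*|-1|^2 + 2*|-sqrt(3)|^2 + 6*|0|^2 + 6*|0|^2]
  = (1/24)[(4) + (4) + (6) + (2) + (0) + (2) + (6) + (0) + (0)] = 24/24 = 1.
A character is irreducible iff <chi, chi> = 1, so this representation is irreducible.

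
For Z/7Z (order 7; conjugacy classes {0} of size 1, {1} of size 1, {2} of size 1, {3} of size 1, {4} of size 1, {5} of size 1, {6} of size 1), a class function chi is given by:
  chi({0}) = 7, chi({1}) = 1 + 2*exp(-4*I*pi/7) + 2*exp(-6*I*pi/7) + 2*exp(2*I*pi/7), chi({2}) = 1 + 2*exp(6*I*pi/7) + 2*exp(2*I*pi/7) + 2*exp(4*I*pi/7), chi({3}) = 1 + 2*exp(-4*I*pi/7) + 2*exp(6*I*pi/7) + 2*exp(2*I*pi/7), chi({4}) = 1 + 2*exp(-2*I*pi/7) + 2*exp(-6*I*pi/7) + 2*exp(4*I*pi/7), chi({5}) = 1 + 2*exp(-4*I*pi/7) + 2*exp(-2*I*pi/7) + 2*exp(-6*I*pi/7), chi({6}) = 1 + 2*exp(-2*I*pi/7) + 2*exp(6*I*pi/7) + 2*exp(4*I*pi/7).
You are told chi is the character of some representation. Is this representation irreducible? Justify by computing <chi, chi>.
Not irreducible (reducible): <chi, chi> = 13 > 1.

Justification: <chi, chi> = (1/|G|) sum_C |C| * |chi(C)|^2 = (1/7)[1*|7|^2 + 1*|1 + 2*exp(-4*I*pi/7) + 2*exp(-6*I*pi/7) + 2*exp(2*I*pi/7)|^2 + 1*|1 + 2*exp(6*I*pi/7) + 2*exp(2*I*pi/7) + 2*exp(4*I*pi/7)|^2 + 1*|1 + 2*exp(-4*I*pi/7) + 2*exp(6*I*pi/7) + 2*exp(2*I*pi/7)|^2 + 1*|1 + 2*exp(-2*I*pi/7) + 2*exp(-6*I*pi/7) + 2*exp(4*I*pi/7)|^2 + 1*|1 + 2*exp(-4*I*pi/7) + 2*exp(-2*I*pi/7) + 2*exp(-6*I*pi/7)|^2 + 1*|1 + 2*exp(-2*I*pi/7) + 2*exp(6*I*pi/7) + 2*exp(4*I*pi/7)|^2]
  = (1/7)[(49) + (13 + 6*exp(-2*I*pi/7) + 10*exp(-6*I*pi/7) + 2*exp(-4*I*pi/7) + 2*exp(4*I*pi/7) + 10*exp(6*I*pi/7) + 6*exp(2*I*pi/7)) + (13 + 10*exp(-2*I*pi/7) + 6*exp(-4*I*pi/7) + 2*exp(-6*I*pi/7) + 2*exp(6*I*pi/7) + 6*exp(4*I*pi/7) + 10*exp(2*I*pi/7)) + (13 + 10*exp(-4*I*pi/7) + 6*exp(-6*I*pi/7) + 2*exp(-2*I*pi/7) + 2*exp(2*I*pi/7) + 6*exp(6*I*pi/7) + 10*exp(4*I*pi/7)) + (13 + 10*exp(-4*I*pi/7) + 6*exp(-6*I*pi/7) + 2*exp(-2*I*pi/7) + 2*exp(2*I*pi/7) + 6*exp(6*I*pi/7) + 10*exp(4*I*pi/7)) + (13 + 10*exp(-2*I*pi/7) + 6*exp(-4*I*pi/7) + 2*exp(-6*I*pi/7) + 2*exp(6*I*pi/7) + 6*exp(4*I*pi/7) + 10*exp(2*I*pi/7)) + (13 + 6*exp(-2*I*pi/7) + 10*exp(-6*I*pi/7) + 2*exp(-4*I*pi/7) + 2*exp(4*I*pi/7) + 10*exp(6*I*pi/7) + 6*exp(2*I*pi/7))] = 91/7 = 13.
(Exp terms are combined using exp(i*s)*conj(exp(i*t)) = exp(i*(s-t)), and sums of them are collapsed using the identity that for every m > 1 the m distinct m-th roots of unity sum to 0, e.g. 1 + exp(2*I*pi/3) + exp(-2*I*pi/3) = 0.)
A character is irreducible iff <chi, chi> = 1, so this representation is reducible.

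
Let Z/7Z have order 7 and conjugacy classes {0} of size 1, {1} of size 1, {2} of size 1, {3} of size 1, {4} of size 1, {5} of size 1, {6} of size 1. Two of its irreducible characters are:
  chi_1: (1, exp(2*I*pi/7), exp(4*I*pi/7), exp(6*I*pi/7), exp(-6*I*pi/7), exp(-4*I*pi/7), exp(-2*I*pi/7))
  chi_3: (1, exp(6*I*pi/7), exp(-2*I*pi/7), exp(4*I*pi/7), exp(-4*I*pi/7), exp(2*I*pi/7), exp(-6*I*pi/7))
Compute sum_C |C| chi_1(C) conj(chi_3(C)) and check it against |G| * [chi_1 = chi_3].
Sum = 0; so <chi_1, chi_3> = 0 (distinct irreducibles are orthogonal).

Working: Compute term by term over conjugacy classes (|C| * chi_1(C) * conj(chi_3(C))):
  1*(1)*conj(1) + 1*(exp(2*I*pi/7))*conj(exp(6*I*pi/7)) + 1*(exp(4*I*pi/7))*conj(exp(-2*I*pi/7)) + 1*(exp(6*I*pi/7))*conj(exp(4*I*pi/7)) + 1*(exp(-6*I*pi/7))*conj(exp(-4*I*pi/7)) + 1*(exp(-4*I*pi/7))*conj(exp(2*I*pi/7)) + 1*(exp(-2*I*pi/7))*conj(exp(-6*I*pi/7))
  = (1) + (exp(-4*I*pi/7)) + (exp(6*I*pi/7)) + (exp(2*I*pi/7)) + (exp(-2*I*pi/7)) + (exp(-6*I*pi/7)) + (exp(4*I*pi/7))
  = 0.
(Exp terms are combined using exp(i*s)*conj(exp(i*t)) = exp(i*(s-t)), and sums of them are collapsed using the identity that for every m > 1 the m distinct m-th roots of unity sum to 0, e.g. 1 + exp(2*I*pi/3) + exp(-2*I*pi/3) = 0.)
Dividing by |G| = 7 gives 0/7 = 0, matching the row-orthogonality relation <chi_1, chi_3> = [chi_1 = chi_3].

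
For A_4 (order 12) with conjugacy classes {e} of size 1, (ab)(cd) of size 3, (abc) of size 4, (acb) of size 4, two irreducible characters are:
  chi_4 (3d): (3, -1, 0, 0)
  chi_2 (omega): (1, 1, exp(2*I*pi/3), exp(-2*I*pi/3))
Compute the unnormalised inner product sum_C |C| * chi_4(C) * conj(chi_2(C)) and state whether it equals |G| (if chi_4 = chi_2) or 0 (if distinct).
Sum = 0; so <chi_4, chi_2> = 0 (distinct irreducibles are orthogonal).

Justification: Compute term by term over conjugacy classes (|C| * chi_4(C) * conj(chi_2(C))):
  1*(3)*conj(1) + 3*(-1)*conj(1) + 4*(0)*conj(exp(2*I*pi/3)) + 4*(0)*conj(exp(-2*I*pi/3))
  = (3) + (-3) + (0) + (0)
  = 0.
(Exp terms are combined using exp(i*s)*conj(exp(i*t)) = exp(i*(s-t)), and sums of them are collapsed using the identity that for every m > 1 the m distinct m-th roots of unity sum to 0, e.g. 1 + exp(2*I*pi/3) + exp(-2*I*pi/3) = 0.)
Dividing by |G| = 12 gives 0/12 = 0, matching the row-orthogonality relation <chi_4, chi_2> = [chi_4 = chi_2].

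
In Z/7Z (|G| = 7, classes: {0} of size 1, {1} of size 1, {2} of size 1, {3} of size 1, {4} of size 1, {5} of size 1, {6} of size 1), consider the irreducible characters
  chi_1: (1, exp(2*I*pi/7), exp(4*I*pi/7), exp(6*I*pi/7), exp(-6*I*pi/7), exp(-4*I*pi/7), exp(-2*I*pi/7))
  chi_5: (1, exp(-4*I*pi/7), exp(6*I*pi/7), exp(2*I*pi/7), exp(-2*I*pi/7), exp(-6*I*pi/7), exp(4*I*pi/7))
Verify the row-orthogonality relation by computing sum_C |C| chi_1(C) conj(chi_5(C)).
Sum = 0; so <chi_1, chi_5> = 0 (distinct irreducibles are orthogonal).

Explanation: Compute term by term over conjugacy classes (|C| * chi_1(C) * conj(chi_5(C))):
  1*(1)*conj(1) + 1*(exp(2*I*pi/7))*conj(exp(-4*I*pi/7)) + 1*(exp(4*I*pi/7))*conj(exp(6*I*pi/7)) + 1*(exp(6*I*pi/7))*conj(exp(2*I*pi/7)) + 1*(exp(-6*I*pi/7))*conj(exp(-2*I*pi/7)) + 1*(exp(-4*I*pi/7))*conj(exp(-6*I*pi/7)) + 1*(exp(-2*I*pi/7))*conj(exp(4*I*pi/7))
  = (1) + (exp(6*I*pi/7)) + (exp(-2*I*pi/7)) + (exp(4*I*pi/7)) + (exp(-4*I*pi/7)) + (exp(2*I*pi/7)) + (exp(-6*I*pi/7))
  = 0.
(Exp terms are combined using exp(i*s)*conj(exp(i*t)) = exp(i*(s-t)), and sums of them are collapsed using the identity that for every m > 1 the m distinct m-th roots of unity sum to 0, e.g. 1 + exp(2*I*pi/3) + exp(-2*I*pi/3) = 0.)
Dividing by |G| = 7 gives 0/7 = 0, matching the row-orthogonality relation <chi_1, chi_5> = [chi_1 = chi_5].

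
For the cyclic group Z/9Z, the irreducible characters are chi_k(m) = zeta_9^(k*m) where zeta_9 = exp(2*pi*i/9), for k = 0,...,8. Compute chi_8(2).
chi_8(2) = zeta_9^16 = exp(-4*I*pi/9)

Reasoning: chi_8(2) = zeta_9^(8*2) = zeta_9^16. Since zeta_9^9 = 1, this equals zeta_9^7 = exp(2*pi*i*7/9) = exp(-4*I*pi/9).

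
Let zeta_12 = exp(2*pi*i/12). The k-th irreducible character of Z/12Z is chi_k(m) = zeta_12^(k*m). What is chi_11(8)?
chi_11(8) = zeta_12^88 = exp(2*I*pi/3)

chi_11(8) = zeta_12^(11*8) = zeta_12^88. Since zeta_12^12 = 1, this equals zeta_12^4 = exp(2*pi*i*4/12) = exp(2*I*pi/3).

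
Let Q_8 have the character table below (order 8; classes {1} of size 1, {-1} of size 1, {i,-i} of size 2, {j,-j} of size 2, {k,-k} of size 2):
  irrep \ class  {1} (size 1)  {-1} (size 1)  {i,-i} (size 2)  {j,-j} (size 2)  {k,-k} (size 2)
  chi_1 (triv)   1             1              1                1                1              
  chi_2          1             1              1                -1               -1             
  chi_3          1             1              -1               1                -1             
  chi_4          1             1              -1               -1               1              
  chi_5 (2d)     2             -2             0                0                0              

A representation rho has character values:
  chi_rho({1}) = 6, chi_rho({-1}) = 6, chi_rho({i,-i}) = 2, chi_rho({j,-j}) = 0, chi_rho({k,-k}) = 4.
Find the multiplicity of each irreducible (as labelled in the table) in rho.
Multiplicities: chi_1: 3, chi_2: 1, chi_3: 0, chi_4: 2, chi_5: 0.

Justification: Use <chi_rho, chi> = (1/|G|) sum_C |C| * chi_rho(C) * conj(chi(C)) with |G| = 8 for each irreducible chi in the table:
  <chi_rho, chi_1> = (1/8)[1*(6)*conj(1) + 1*(6)*conj(1) + 2*(2)*conj(1) + 2*(0)*conj(1) + 2*(4)*conj(1)]
      = (1/8)[(6) + (6) + (4) + (0) + (8)] = 24/8 = 3
  <chi_rho, chi_2> = (1/8)[1*(6)*conj(1) + 1*(6)*conj(1) + 2*(2)*conj(1) + 2*(0)*conj(-1) + 2*(4)*conj(-1)]
      = (1/8)[(6) + (6) + (4) + (0) + (-8)] = 8/8 = 1
  <chi_rho, chi_3> = (1/8)[1*(6)*conj(1) + 1*(6)*conj(1) + 2*(2)*conj(-1) + 2*(0)*conj(1) + 2*(4)*conj(-1)]
      = (1/8)[(6) + (6) + (-4) + (0) + (-8)] = 0/8 = 0
  <chi_rho, chi_4> = (1/8)[1*(6)*conj(1) + 1*(6)*conj(1) + 2*(2)*conj(-1) + 2*(0)*conj(-1) + 2*(4)*conj(1)]
      = (1/8)[(6) + (6) + (-4) + (0) + (8)] = 16/8 = 2
  <chi_rho, chi_5> = (1/8)[1*(6)*conj(2) + 1*(6)*conj(-2) + 2*(2)*conj(0) + 2*(0)*conj(0) + 2*(4)*conj(0)]
      = (1/8)[(12) + (-12) + (0) + (0) + (0)] = 0/8 = 0
Dimension check: dim(rho) = sum (mult * dim) = 3*1 + 1*1 + 0*1 + 2*1 + 0*2 = 6 = chi_rho(e) = 6.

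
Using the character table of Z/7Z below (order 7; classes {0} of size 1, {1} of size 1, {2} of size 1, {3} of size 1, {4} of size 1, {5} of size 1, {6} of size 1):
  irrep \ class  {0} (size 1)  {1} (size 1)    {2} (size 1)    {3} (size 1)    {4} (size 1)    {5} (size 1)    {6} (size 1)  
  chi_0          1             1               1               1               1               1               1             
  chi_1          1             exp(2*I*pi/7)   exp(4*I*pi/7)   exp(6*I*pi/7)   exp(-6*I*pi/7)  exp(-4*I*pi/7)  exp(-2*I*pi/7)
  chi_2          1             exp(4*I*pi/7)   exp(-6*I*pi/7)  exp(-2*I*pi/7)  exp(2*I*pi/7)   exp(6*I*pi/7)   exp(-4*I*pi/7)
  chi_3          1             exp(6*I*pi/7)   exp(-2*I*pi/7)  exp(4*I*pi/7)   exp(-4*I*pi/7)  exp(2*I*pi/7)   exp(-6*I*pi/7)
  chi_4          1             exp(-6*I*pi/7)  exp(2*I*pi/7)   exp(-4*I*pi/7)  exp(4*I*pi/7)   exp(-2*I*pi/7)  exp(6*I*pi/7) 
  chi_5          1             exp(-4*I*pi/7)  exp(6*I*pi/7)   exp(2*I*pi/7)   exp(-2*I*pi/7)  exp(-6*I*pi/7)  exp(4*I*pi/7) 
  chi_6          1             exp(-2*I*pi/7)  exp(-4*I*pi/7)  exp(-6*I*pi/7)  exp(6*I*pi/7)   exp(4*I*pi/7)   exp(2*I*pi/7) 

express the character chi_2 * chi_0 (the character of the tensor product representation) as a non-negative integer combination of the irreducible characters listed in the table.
chi_2 tensor chi_0 = chi_2 (all other irreducibles have multiplicity 0).

Argument: The character of a tensor product is the pointwise product (chi_2 * chi_0)(C) = chi_2(C) * chi_0(C):
  {0}: (1)*(1), {1}: (exp(4*I*pi/7))*(1), {2}: (exp(-6*I*pi/7))*(1), {3}: (exp(-2*I*pi/7))*(1), {4}: (exp(2*I*pi/7))*(1), {5}: (exp(6*I*pi/7))*(1), {6}: (exp(-4*I*pi/7))*(1)
so (chi_2 * chi_0) takes values
  {0} -> 1, {1} -> exp(4*I*pi/7), {2} -> exp(-6*I*pi/7), {3} -> exp(-2*I*pi/7), {4} -> exp(2*I*pi/7), {5} -> exp(6*I*pi/7), {6} -> exp(-4*I*pi/7).
Now take the inner product of this character with each irreducible chi from the table, <chi_2*chi_0, chi> = (1/7) sum_C |C| (chi_2*chi_0)(C) conj(chi(C)):
  <chi_2*chi_0, chi_0> = (1/7)[1*(1)*conj(1) + 1*(exp(4*I*pi/7))*conj(1) + 1*(exp(-6*I*pi/7))*conj(1) + 1*(exp(-2*I*pi/7))*conj(1) + 1*(exp(2*I*pi/7))*conj(1) + 1*(exp(6*I*pi/7))*conj(1) + 1*(exp(-4*I*pi/7))*conj(1)]
      = (1/7)[(1) + (exp(4*I*pi/7)) + (exp(-6*I*pi/7)) + (exp(-2*I*pi/7)) + (exp(2*I*pi/7)) + (exp(6*I*pi/7)) + (exp(-4*I*pi/7))] = 0/7 = 0
  <chi_2*chi_0, chi_1> = (1/7)[1*(1)*conj(1) + 1*(exp(4*I*pi/7))*conj(exp(2*I*pi/7)) + 1*(exp(-6*I*pi/7))*conj(exp(4*I*pi/7)) + 1*(exp(-2*I*pi/7))*conj(exp(6*I*pi/7)) + 1*(exp(2*I*pi/7))*conj(exp(-6*I*pi/7)) + 1*(exp(6*I*pi/7))*conj(exp(-4*I*pi/7)) + 1*(exp(-4*I*pi/7))*conj(exp(-2*I*pi/7))]
      = (1/7)[(1) + (exp(2*I*pi/7)) + (exp(4*I*pi/7)) + (exp(6*I*pi/7)) + (exp(-6*I*pi/7)) + (exp(-4*I*pi/7)) + (exp(-2*I*pi/7))] = 0/7 = 0
  <chi_2*chi_0, chi_2> = (1/7)[1*(1)*conj(1) + 1*(exp(4*I*pi/7))*conj(exp(4*I*pi/7)) + 1*(exp(-6*I*pi/7))*conj(exp(-6*I*pi/7)) + 1*(exp(-2*I*pi/7))*conj(exp(-2*I*pi/7)) + 1*(exp(2*I*pi/7))*conj(exp(2*I*pi/7)) + 1*(exp(6*I*pi/7))*conj(exp(6*I*pi/7)) + 1*(exp(-4*I*pi/7))*conj(exp(-4*I*pi/7))]
      = (1/7)[(1) + (1) + (1) + (1) + (1) + (1) + (1)] = 7/7 = 1
  <chi_2*chi_0, chi_3> = (1/7)[1*(1)*conj(1) + 1*(exp(4*I*pi/7))*conj(exp(6*I*pi/7)) + 1*(exp(-6*I*pi/7))*conj(exp(-2*I*pi/7)) + 1*(exp(-2*I*pi/7))*conj(exp(4*I*pi/7)) + 1*(exp(2*I*pi/7))*conj(exp(-4*I*pi/7)) + 1*(exp(6*I*pi/7))*conj(exp(2*I*pi/7)) + 1*(exp(-4*I*pi/7))*conj(exp(-6*I*pi/7))]
      = (1/7)[(1) + (exp(-2*I*pi/7)) + (exp(-4*I*pi/7)) + (exp(-6*I*pi/7)) + (exp(6*I*pi/7)) + (exp(4*I*pi/7)) + (exp(2*I*pi/7))] = 0/7 = 0
  <chi_2*chi_0, chi_4> = (1/7)[1*(1)*conj(1) + 1*(exp(4*I*pi/7))*conj(exp(-6*I*pi/7)) + 1*(exp(-6*I*pi/7))*conj(exp(2*I*pi/7)) + 1*(exp(-2*I*pi/7))*conj(exp(-4*I*pi/7)) + 1*(exp(2*I*pi/7))*conj(exp(4*I*pi/7)) + 1*(exp(6*I*pi/7))*conj(exp(-2*I*pi/7)) + 1*(exp(-4*I*pi/7))*conj(exp(6*I*pi/7))]
      = (1/7)[(1) + (exp(-4*I*pi/7)) + (exp(6*I*pi/7)) + (exp(2*I*pi/7)) + (exp(-2*I*pi/7)) + (exp(-6*I*pi/7)) + (exp(4*I*pi/7))] = 0/7 = 0
  <chi_2*chi_0, chi_5> = (1/7)[1*(1)*conj(1) + 1*(exp(4*I*pi/7))*conj(exp(-4*I*pi/7)) + 1*(exp(-6*I*pi/7))*conj(exp(6*I*pi/7)) + 1*(exp(-2*I*pi/7))*conj(exp(2*I*pi/7)) + 1*(exp(2*I*pi/7))*conj(exp(-2*I*pi/7)) + 1*(exp(6*I*pi/7))*conj(exp(-6*I*pi/7)) + 1*(exp(-4*I*pi/7))*conj(exp(4*I*pi/7))]
      = (1/7)[(1) + (exp(-6*I*pi/7)) + (exp(2*I*pi/7)) + (exp(-4*I*pi/7)) + (exp(4*I*pi/7)) + (exp(-2*I*pi/7)) + (exp(6*I*pi/7))] = 0/7 = 0
  <chi_2*chi_0, chi_6> = (1/7)[1*(1)*conj(1) + 1*(exp(4*I*pi/7))*conj(exp(-2*I*pi/7)) + 1*(exp(-6*I*pi/7))*conj(exp(-4*I*pi/7)) + 1*(exp(-2*I*pi/7))*conj(exp(-6*I*pi/7)) + 1*(exp(2*I*pi/7))*conj(exp(6*I*pi/7)) + 1*(exp(6*I*pi/7))*conj(exp(4*I*pi/7)) + 1*(exp(-4*I*pi/7))*conj(exp(2*I*pi/7))]
      = (1/7)[(1) + (exp(6*I*pi/7)) + (exp(-2*I*pi/7)) + (exp(4*I*pi/7)) + (exp(-4*I*pi/7)) + (exp(2*I*pi/7)) + (exp(-6*I*pi/7))] = 0/7 = 0
(Exp terms are combined using exp(i*s)*conj(exp(i*t)) = exp(i*(s-t)), and sums of them are collapsed using the identity that for every m > 1 the m distinct m-th roots of unity sum to 0, e.g. 1 + exp(2*I*pi/3) + exp(-2*I*pi/3) = 0.)
Hence the multiplicities are chi_2: 1. Dimension check: dim(chi_2)*dim(chi_0) = 1*1 = 1 and sum (mult * dim) = 1*1 = 1.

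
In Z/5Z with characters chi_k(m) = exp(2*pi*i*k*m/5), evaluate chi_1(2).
chi_1(2) = zeta_5^2 = exp(4*I*pi/5)

Details: chi_1(2) = zeta_5^(1*2) = zeta_5^2. Since zeta_5^5 = 1, this equals zeta_5^2 = exp(2*pi*i*2/5) = exp(4*I*pi/5).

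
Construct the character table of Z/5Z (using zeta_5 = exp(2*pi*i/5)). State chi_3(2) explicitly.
Character table of Z/5Z (irreps indexed chi_0,...,chi_4 with chi_k(m) = zeta_5^(k*m), zeta_5 = exp(2*pi*i/5)):
  irrep \ class  {0} (size 1)  {1} (size 1)    {2} (size 1)    {3} (size 1)    {4} (size 1)  
  chi_0          1             1               1               1               1             
  chi_1          1             exp(2*I*pi/5)   exp(4*I*pi/5)   exp(-4*I*pi/5)  exp(-2*I*pi/5)
  chi_2          1             exp(4*I*pi/5)   exp(-2*I*pi/5)  exp(2*I*pi/5)   exp(-4*I*pi/5)
  chi_3          1             exp(-4*I*pi/5)  exp(2*I*pi/5)   exp(-2*I*pi/5)  exp(4*I*pi/5) 
  chi_4          1             exp(-2*I*pi/5)  exp(-4*I*pi/5)  exp(4*I*pi/5)   exp(2*I*pi/5) 

Spot check: chi_3(2) = zeta_5^(3*2) = zeta_5^6 = exp(2*I*pi/5).

Working: Z/5Z is abelian, so all 5 irreducible complex representations are 1-dimensional. They are given by chi_k(m) = zeta_5^(k*m) for k = 0,...,4. Row orthogonality: sum_m chi_k(m) conj(chi_l(m)) = 5 * [k = l].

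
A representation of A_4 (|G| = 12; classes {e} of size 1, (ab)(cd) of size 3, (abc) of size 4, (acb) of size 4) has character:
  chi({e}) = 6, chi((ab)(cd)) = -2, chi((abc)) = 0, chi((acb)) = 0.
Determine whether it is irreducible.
Not irreducible (reducible): <chi, chi> = 4 > 1.

<chi, chi> = (1/|G|) sum_C |C| * |chi(C)|^2 = (1/12)[1*|6|^2 + 3*|-2|^2 + 4*|0|^2 + 4*|0|^2]
  = (1/12)[(36) + (12) + (0) + (0)] = 48/12 = 4.
(Exp terms are combined using exp(i*s)*conj(exp(i*t)) = exp(i*(s-t)), and sums of them are collapsed using the identity that for every m > 1 the m distinct m-th roots of unity sum to 0, e.g. 1 + exp(2*I*pi/3) + exp(-2*I*pi/3) = 0.)
A character is irreducible iff <chi, chi> = 1, so this representation is reducible.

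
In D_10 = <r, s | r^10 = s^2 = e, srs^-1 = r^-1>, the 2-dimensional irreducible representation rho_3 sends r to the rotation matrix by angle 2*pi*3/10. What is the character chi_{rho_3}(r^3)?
chi_{rho_3}(r^3) = 2*cos(2*pi*3*3/10) = 1/2 + sqrt(5)/2

Why: rho_3(r^3) is rotation by angle 2*pi*3*3/10, whose trace is 2*cos(2*pi*3*3/10) = 1/2 + sqrt(5)/2.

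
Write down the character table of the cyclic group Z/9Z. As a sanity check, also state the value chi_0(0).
Character table of Z/9Z (irreps indexed chi_0,...,chi_8 with chi_k(m) = zeta_9^(k*m), zeta_9 = exp(2*pi*i/9)):
  irrep \ class  {0} (size 1)  {1} (size 1)    {2} (size 1)    {3} (size 1)    {4} (size 1)    {5} (size 1)    {6} (size 1)    {7} (size 1)    {8} (size 1)  
  chi_0          1             1               1               1               1               1               1               1               1             
  chi_1          1             exp(2*I*pi/9)   exp(4*I*pi/9)   exp(2*I*pi/3)   exp(8*I*pi/9)   exp(-8*I*pi/9)  exp(-2*I*pi/3)  exp(-4*I*pi/9)  exp(-2*I*pi/9)
  chi_2          1             exp(4*I*pi/9)   exp(8*I*pi/9)   exp(-2*I*pi/3)  exp(-2*I*pi/9)  exp(2*I*pi/9)   exp(2*I*pi/3)   exp(-8*I*pi/9)  exp(-4*I*pi/9)
  chi_3          1             exp(2*I*pi/3)   exp(-2*I*pi/3)  1               exp(2*I*pi/3)   exp(-2*I*pi/3)  1               exp(2*I*pi/3)   exp(-2*I*pi/3)
  chi_4          1             exp(8*I*pi/9)   exp(-2*I*pi/9)  exp(2*I*pi/3)   exp(-4*I*pi/9)  exp(4*I*pi/9)   exp(-2*I*pi/3)  exp(2*I*pi/9)   exp(-8*I*pi/9)
  chi_5          1             exp(-8*I*pi/9)  exp(2*I*pi/9)   exp(-2*I*pi/3)  exp(4*I*pi/9)   exp(-4*I*pi/9)  exp(2*I*pi/3)   exp(-2*I*pi/9)  exp(8*I*pi/9) 
  chi_6          1             exp(-2*I*pi/3)  exp(2*I*pi/3)   1               exp(-2*I*pi/3)  exp(2*I*pi/3)   1               exp(-2*I*pi/3)  exp(2*I*pi/3) 
  chi_7          1             exp(-4*I*pi/9)  exp(-8*I*pi/9)  exp(2*I*pi/3)   exp(2*I*pi/9)   exp(-2*I*pi/9)  exp(-2*I*pi/3)  exp(8*I*pi/9)   exp(4*I*pi/9) 
  chi_8          1             exp(-2*I*pi/9)  exp(-4*I*pi/9)  exp(-2*I*pi/3)  exp(-8*I*pi/9)  exp(8*I*pi/9)   exp(2*I*pi/3)   exp(4*I*pi/9)   exp(2*I*pi/9) 

Spot check: chi_0(0) = zeta_9^(0*0) = zeta_9^0 = 1.

Why: Z/9Z is abelian, so all 9 irreducible complex representations are 1-dimensional. They are given by chi_k(m) = zeta_9^(k*m) for k = 0,...,8. Row orthogonality: sum_m chi_k(m) conj(chi_l(m)) = 9 * [k = l].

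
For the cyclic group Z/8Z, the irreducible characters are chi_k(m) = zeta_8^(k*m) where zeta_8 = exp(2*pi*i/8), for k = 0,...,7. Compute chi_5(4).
chi_5(4) = zeta_8^20 = -1

Solution. chi_5(4) = zeta_8^(5*4) = zeta_8^20. Since zeta_8^8 = 1, this equals zeta_8^4 = exp(2*pi*i*4/8) = -1.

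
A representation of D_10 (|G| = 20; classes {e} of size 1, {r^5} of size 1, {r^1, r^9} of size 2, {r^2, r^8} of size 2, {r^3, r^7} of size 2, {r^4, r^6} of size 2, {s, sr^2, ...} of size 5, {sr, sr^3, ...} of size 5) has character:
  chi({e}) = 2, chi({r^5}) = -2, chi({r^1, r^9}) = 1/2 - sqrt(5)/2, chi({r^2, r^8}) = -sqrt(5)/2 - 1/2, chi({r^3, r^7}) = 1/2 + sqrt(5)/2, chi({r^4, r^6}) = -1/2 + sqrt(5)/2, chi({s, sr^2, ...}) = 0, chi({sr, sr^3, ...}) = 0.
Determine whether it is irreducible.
Irreducible: <chi, chi> = 1.

Derivation: <chi, chi> = (1/|G|) sum_C |C| * |chi(C)|^2 = (1/20)[1*|2|^2 + 1*|-2|^2 + 2*|1/2 - sqrt(5)/2|^2 + 2*|-sqrt(5)/2 - 1/2|^2 + 2*|1/2 + sqrt(5)/2|^2 + 2*|-1/2 + sqrt(5)/2|^2 + 5*|0|^2 + 5*|0|^2]
  = (1/20)[(4) + (4) + (3 - sqrt(5)) + (sqrt(5) + 3) + (sqrt(5) + 3) + (3 - sqrt(5)) + (0) + (0)] = 20/20 = 1.
A character is irreducible iff <chi, chi> = 1, so this representation is irreducible.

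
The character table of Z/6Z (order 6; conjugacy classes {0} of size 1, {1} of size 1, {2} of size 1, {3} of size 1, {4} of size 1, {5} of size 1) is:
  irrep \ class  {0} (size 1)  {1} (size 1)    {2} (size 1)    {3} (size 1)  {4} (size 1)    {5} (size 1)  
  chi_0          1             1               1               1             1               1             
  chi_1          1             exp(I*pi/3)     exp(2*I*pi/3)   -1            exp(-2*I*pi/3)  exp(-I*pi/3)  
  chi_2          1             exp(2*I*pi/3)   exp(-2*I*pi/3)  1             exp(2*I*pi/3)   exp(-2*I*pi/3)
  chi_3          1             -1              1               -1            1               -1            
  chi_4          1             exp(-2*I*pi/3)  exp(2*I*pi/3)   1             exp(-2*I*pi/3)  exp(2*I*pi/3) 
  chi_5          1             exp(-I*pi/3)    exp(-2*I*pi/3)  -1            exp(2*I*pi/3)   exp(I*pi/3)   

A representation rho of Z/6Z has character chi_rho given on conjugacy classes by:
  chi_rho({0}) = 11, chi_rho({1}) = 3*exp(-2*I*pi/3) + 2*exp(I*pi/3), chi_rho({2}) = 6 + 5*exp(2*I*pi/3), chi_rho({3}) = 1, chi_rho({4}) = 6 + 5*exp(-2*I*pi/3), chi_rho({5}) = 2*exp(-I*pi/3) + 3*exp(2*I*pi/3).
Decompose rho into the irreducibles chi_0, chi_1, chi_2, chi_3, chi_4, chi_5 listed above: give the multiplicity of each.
Multiplicities: chi_0: 3, chi_1: 2, chi_2: 0, chi_3: 3, chi_4: 3, chi_5: 0.

Explanation: Use <chi_rho, chi> = (1/|G|) sum_C |C| * chi_rho(C) * conj(chi(C)) with |G| = 6 for each irreducible chi in the table:
  <chi_rho, chi_0> = (1/6)[1*(11)*conj(1) + 1*(3*exp(-2*I*pi/3) + 2*exp(I*pi/3))*conj(1) + 1*(6 + 5*exp(2*I*pi/3))*conj(1) + 1*(1)*conj(1) + 1*(6 + 5*exp(-2*I*pi/3))*conj(1) + 1*(2*exp(-I*pi/3) + 3*exp(2*I*pi/3))*conj(1)]
      = (1/6)[(11) + (3*exp(-2*I*pi/3) + 2*exp(I*pi/3)) + (6 + 5*exp(2*I*pi/3)) + (1) + (6 + 5*exp(-2*I*pi/3)) + (2*exp(-I*pi/3) + 3*exp(2*I*pi/3))] = 18/6 = 3
  <chi_rho, chi_1> = (1/6)[1*(11)*conj(1) + 1*(3*exp(-2*I*pi/3) + 2*exp(I*pi/3))*conj(exp(I*pi/3)) + 1*(6 + 5*exp(2*I*pi/3))*conj(exp(2*I*pi/3)) + 1*(1)*conj(-1) + 1*(6 + 5*exp(-2*I*pi/3))*conj(exp(-2*I*pi/3)) + 1*(2*exp(-I*pi/3) + 3*exp(2*I*pi/3))*conj(exp(-I*pi/3))]
      = (1/6)[(11) + (-1) + (5 + 6*exp(-2*I*pi/3)) + (-1) + (5 + 6*exp(2*I*pi/3)) + (-1)] = 12/6 = 2
  <chi_rho, chi_2> = (1/6)[1*(11)*conj(1) + 1*(3*exp(-2*I*pi/3) + 2*exp(I*pi/3))*conj(exp(2*I*pi/3)) + 1*(6 + 5*exp(2*I*pi/3))*conj(exp(-2*I*pi/3)) + 1*(1)*conj(1) + 1*(6 + 5*exp(-2*I*pi/3))*conj(exp(2*I*pi/3)) + 1*(2*exp(-I*pi/3) + 3*exp(2*I*pi/3))*conj(exp(-2*I*pi/3))]
      = (1/6)[(11) + (2*exp(-I*pi/3) + 3*exp(2*I*pi/3)) + (5*exp(-2*I*pi/3) + 6*exp(2*I*pi/3)) + (1) + (6*exp(-2*I*pi/3) + 5*exp(2*I*pi/3)) + (3*exp(-2*I*pi/3) + 2*exp(I*pi/3))] = 0/6 = 0
  <chi_rho, chi_3> = (1/6)[1*(11)*conj(1) + 1*(3*exp(-2*I*pi/3) + 2*exp(I*pi/3))*conj(-1) + 1*(6 + 5*exp(2*I*pi/3))*conj(1) + 1*(1)*conj(-1) + 1*(6 + 5*exp(-2*I*pi/3))*conj(1) + 1*(2*exp(-I*pi/3) + 3*exp(2*I*pi/3))*conj(-1)]
      = (1/6)[(11) + (-2*exp(I*pi/3) - 3*exp(-2*I*pi/3)) + (6 + 5*exp(2*I*pi/3)) + (-1) + (6 + 5*exp(-2*I*pi/3)) + (-3*exp(2*I*pi/3) - 2*exp(-I*pi/3))] = 18/6 = 3
  <chi_rho, chi_4> = (1/6)[1*(11)*conj(1) + 1*(3*exp(-2*I*pi/3) + 2*exp(I*pi/3))*conj(exp(-2*I*pi/3)) + 1*(6 + 5*exp(2*I*pi/3))*conj(exp(2*I*pi/3)) + 1*(1)*conj(1) + 1*(6 + 5*exp(-2*I*pi/3))*conj(exp(-2*I*pi/3)) + 1*(2*exp(-I*pi/3) + 3*exp(2*I*pi/3))*conj(exp(2*I*pi/3))]
      = (1/6)[(11) + (1) + (5 + 6*exp(-2*I*pi/3)) + (1) + (5 + 6*exp(2*I*pi/3)) + (1)] = 18/6 = 3
  <chi_rho, chi_5> = (1/6)[1*(11)*conj(1) + 1*(3*exp(-2*I*pi/3) + 2*exp(I*pi/3))*conj(exp(-I*pi/3)) + 1*(6 + 5*exp(2*I*pi/3))*conj(exp(-2*I*pi/3)) + 1*(1)*conj(-1) + 1*(6 + 5*exp(-2*I*pi/3))*conj(exp(2*I*pi/3)) + 1*(2*exp(-I*pi/3) + 3*exp(2*I*pi/3))*conj(exp(I*pi/3))]
      = (1/6)[(11) + (3*exp(-I*pi/3) + 2*exp(2*I*pi/3)) + (5*exp(-2*I*pi/3) + 6*exp(2*I*pi/3)) + (-1) + (6*exp(-2*I*pi/3) + 5*exp(2*I*pi/3)) + (2*exp(-2*I*pi/3) + 3*exp(I*pi/3))] = 0/6 = 0
(Exp terms are combined using exp(i*s)*conj(exp(i*t)) = exp(i*(s-t)), and sums of them are collapsed using the identity that for every m > 1 the m distinct m-th roots of unity sum to 0, e.g. 1 + exp(2*I*pi/3) + exp(-2*I*pi/3) = 0.)
Dimension check: dim(rho) = sum (mult * dim) = 3*1 + 2*1 + 0*1 + 3*1 + 3*1 + 0*1 = 11 = chi_rho(e) = 11.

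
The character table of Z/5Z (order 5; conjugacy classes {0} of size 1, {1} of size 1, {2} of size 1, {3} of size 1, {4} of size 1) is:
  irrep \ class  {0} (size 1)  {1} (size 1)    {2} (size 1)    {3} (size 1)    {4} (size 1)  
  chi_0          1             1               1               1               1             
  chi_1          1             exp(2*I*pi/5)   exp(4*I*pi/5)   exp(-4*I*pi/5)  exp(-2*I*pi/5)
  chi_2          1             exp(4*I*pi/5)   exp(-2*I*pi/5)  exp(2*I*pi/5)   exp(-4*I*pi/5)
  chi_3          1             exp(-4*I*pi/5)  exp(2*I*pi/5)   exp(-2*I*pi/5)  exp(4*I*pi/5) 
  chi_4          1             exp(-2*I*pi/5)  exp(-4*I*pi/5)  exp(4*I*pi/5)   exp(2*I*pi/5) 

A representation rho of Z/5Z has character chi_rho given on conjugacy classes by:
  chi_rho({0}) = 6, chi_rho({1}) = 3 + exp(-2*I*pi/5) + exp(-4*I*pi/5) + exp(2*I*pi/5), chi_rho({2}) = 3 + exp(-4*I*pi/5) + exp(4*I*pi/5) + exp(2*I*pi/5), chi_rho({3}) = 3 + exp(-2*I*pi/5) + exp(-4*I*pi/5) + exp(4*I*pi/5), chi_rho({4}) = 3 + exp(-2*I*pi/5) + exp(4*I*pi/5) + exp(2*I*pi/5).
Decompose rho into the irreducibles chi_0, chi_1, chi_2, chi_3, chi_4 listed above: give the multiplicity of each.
Multiplicities: chi_0: 3, chi_1: 1, chi_2: 0, chi_3: 1, chi_4: 1.

Working: Use <chi_rho, chi> = (1/|G|) sum_C |C| * chi_rho(C) * conj(chi(C)) with |G| = 5 for each irreducible chi in the table:
  <chi_rho, chi_0> = (1/5)[1*(6)*conj(1) + 1*(3 + exp(-2*I*pi/5) + exp(-4*I*pi/5) + exp(2*I*pi/5))*conj(1) + 1*(3 + exp(-4*I*pi/5) + exp(4*I*pi/5) + exp(2*I*pi/5))*conj(1) + 1*(3 + exp(-2*I*pi/5) + exp(-4*I*pi/5) + exp(4*I*pi/5))*conj(1) + 1*(3 + exp(-2*I*pi/5) + exp(4*I*pi/5) + exp(2*I*pi/5))*conj(1)]
      = (1/5)[(6) + (3 + exp(-2*I*pi/5) + exp(-4*I*pi/5) + exp(2*I*pi/5)) + (3 + exp(-4*I*pi/5) + exp(4*I*pi/5) + exp(2*I*pi/5)) + (3 + exp(-2*I*pi/5) + exp(-4*I*pi/5) + exp(4*I*pi/5)) + (3 + exp(-2*I*pi/5) + exp(4*I*pi/5) + exp(2*I*pi/5))] = 15/5 = 3
  <chi_rho, chi_1> = (1/5)[1*(6)*conj(1) + 1*(3 + exp(-2*I*pi/5) + exp(-4*I*pi/5) + exp(2*I*pi/5))*conj(exp(2*I*pi/5)) + 1*(3 + exp(-4*I*pi/5) + exp(4*I*pi/5) + exp(2*I*pi/5))*conj(exp(4*I*pi/5)) + 1*(3 + exp(-2*I*pi/5) + exp(-4*I*pi/5) + exp(4*I*pi/5))*conj(exp(-4*I*pi/5)) + 1*(3 + exp(-2*I*pi/5) + exp(4*I*pi/5) + exp(2*I*pi/5))*conj(exp(-2*I*pi/5))]
      = (1/5)[(6) + (1 + 3*exp(-2*I*pi/5) + exp(-4*I*pi/5) + exp(4*I*pi/5)) + (1 + 3*exp(-4*I*pi/5) + exp(-2*I*pi/5) + exp(2*I*pi/5)) + (1 + exp(-2*I*pi/5) + exp(2*I*pi/5) + 3*exp(4*I*pi/5)) + (1 + exp(-4*I*pi/5) + exp(4*I*pi/5) + 3*exp(2*I*pi/5))] = 5/5 = 1
  <chi_rho, chi_2> = (1/5)[1*(6)*conj(1) + 1*(3 + exp(-2*I*pi/5) + exp(-4*I*pi/5) + exp(2*I*pi/5))*conj(exp(4*I*pi/5)) + 1*(3 + exp(-4*I*pi/5) + exp(4*I*pi/5) + exp(2*I*pi/5))*conj(exp(-2*I*pi/5)) + 1*(3 + exp(-2*I*pi/5) + exp(-4*I*pi/5) + exp(4*I*pi/5))*conj(exp(2*I*pi/5)) + 1*(3 + exp(-2*I*pi/5) + exp(4*I*pi/5) + exp(2*I*pi/5))*conj(exp(-4*I*pi/5))]
      = (1/5)[(6) + (3*exp(-4*I*pi/5) + exp(-2*I*pi/5) + exp(4*I*pi/5) + exp(2*I*pi/5)) + (exp(-2*I*pi/5) + exp(-4*I*pi/5) + exp(4*I*pi/5) + 3*exp(2*I*pi/5)) + (3*exp(-2*I*pi/5) + exp(-4*I*pi/5) + exp(4*I*pi/5) + exp(2*I*pi/5)) + (exp(-2*I*pi/5) + exp(-4*I*pi/5) + exp(2*I*pi/5) + 3*exp(4*I*pi/5))] = 0/5 = 0
  <chi_rho, chi_3> = (1/5)[1*(6)*conj(1) + 1*(3 + exp(-2*I*pi/5) + exp(-4*I*pi/5) + exp(2*I*pi/5))*conj(exp(-4*I*pi/5)) + 1*(3 + exp(-4*I*pi/5) + exp(4*I*pi/5) + exp(2*I*pi/5))*conj(exp(2*I*pi/5)) + 1*(3 + exp(-2*I*pi/5) + exp(-4*I*pi/5) + exp(4*I*pi/5))*conj(exp(-2*I*pi/5)) + 1*(3 + exp(-2*I*pi/5) + exp(4*I*pi/5) + exp(2*I*pi/5))*conj(exp(4*I*pi/5))]
      = (1/5)[(6) + (1 + exp(-4*I*pi/5) + exp(2*I*pi/5) + 3*exp(4*I*pi/5)) + (1 + 3*exp(-2*I*pi/5) + exp(4*I*pi/5) + exp(2*I*pi/5)) + (1 + exp(-2*I*pi/5) + exp(-4*I*pi/5) + 3*exp(2*I*pi/5)) + (1 + 3*exp(-4*I*pi/5) + exp(-2*I*pi/5) + exp(4*I*pi/5))] = 5/5 = 1
  <chi_rho, chi_4> = (1/5)[1*(6)*conj(1) + 1*(3 + exp(-2*I*pi/5) + exp(-4*I*pi/5) + exp(2*I*pi/5))*conj(exp(-2*I*pi/5)) + 1*(3 + exp(-4*I*pi/5) + exp(4*I*pi/5) + exp(2*I*pi/5))*conj(exp(-4*I*pi/5)) + 1*(3 + exp(-2*I*pi/5) + exp(-4*I*pi/5) + exp(4*I*pi/5))*conj(exp(4*I*pi/5)) + 1*(3 + exp(-2*I*pi/5) + exp(4*I*pi/5) + exp(2*I*pi/5))*conj(exp(2*I*pi/5))]
      = (1/5)[(6) + (1 + exp(-2*I*pi/5) + exp(4*I*pi/5) + 3*exp(2*I*pi/5)) + (1 + exp(-2*I*pi/5) + exp(-4*I*pi/5) + 3*exp(4*I*pi/5)) + (1 + 3*exp(-4*I*pi/5) + exp(4*I*pi/5) + exp(2*I*pi/5)) + (1 + 3*exp(-2*I*pi/5) + exp(-4*I*pi/5) + exp(2*I*pi/5))] = 5/5 = 1
(Exp terms are combined using exp(i*s)*conj(exp(i*t)) = exp(i*(s-t)), and sums of them are collapsed using the identity that for every m > 1 the m distinct m-th roots of unity sum to 0, e.g. 1 + exp(2*I*pi/3) + exp(-2*I*pi/3) = 0.)
Dimension check: dim(rho) = sum (mult * dim) = 3*1 + 1*1 + 0*1 + 1*1 + 1*1 = 6 = chi_rho(e) = 6.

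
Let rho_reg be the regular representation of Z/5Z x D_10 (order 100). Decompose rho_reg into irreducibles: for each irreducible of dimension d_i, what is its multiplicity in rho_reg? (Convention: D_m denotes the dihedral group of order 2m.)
Each irreducible V_i of dimension d_i appears with multiplicity d_i, i.e. rho_reg = (direct sum over all irreducibles V_i) d_i V_i. The irreducible dimensions for Z/5Z x D_10 are 1, 1, 1, 1, 1, 1, 1, 1, 1, 1, 1, 1, 1, 1, 1, 1, 1, 1, 1, 1, 2, 2, 2, 2, 2, 2, 2, 2, 2, 2, 2, 2, 2, 2, 2, 2, 2, 2, 2, 2: 20 irreducibles of dimension 1, each with multiplicity 1; 20 irreducibles of dimension 2, each with multiplicity 2. Total dimension 20*1*1 + 20*2*2 = 100 = |G|.

General theorem: in the regular representation of a finite group G, each irreducible appears with multiplicity equal to its dimension. Check: dim(rho_reg) = sum d_i^2 = 1 + 1 + 1 + 1 + 1 + 1 + 1 + 1 + 1 + 1 + 1 + 1 + 1 + 1 + 1 + 1 + 1 + 1 + 1 + 1 + 4 + 4 + 4 + 4 + 4 + 4 + 4 + 4 + 4 + 4 + 4 + 4 + 4 + 4 + 4 + 4 + 4 + 4 + 4 + 4 = 100 = |G|.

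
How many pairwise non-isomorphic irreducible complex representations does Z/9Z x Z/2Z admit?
18

Justification: The number of irreducible complex representations of a finite group equals its number of conjugacy classes. Z/9Z x Z/2Z is abelian of order 18, so every element is its own conjugacy class: 18 classes, so Z/9Z x Z/2Z (order 18) has exactly 18 irreducible complex representations.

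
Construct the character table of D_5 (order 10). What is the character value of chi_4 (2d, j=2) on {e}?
Conjugacy classes: {e} of size 1, {r^1, r^4} of size 2, {r^2, r^3} of size 2, {s, sr, ..., sr^4} of size 5.
Character table:
  irrep \ class              {e} (size 1)  {r^1, r^4} (size 2)  {r^2, r^3} (size 2)  {s, sr, ..., sr^4} (size 5)
  chi_1 (triv)               1             1                    1                    1                          
  chi_2 (sign: r->1, s->-1)  1             1                    1                    -1                         
  chi_3 (2d, j=1)            2             -1/2 + sqrt(5)/2     -sqrt(5)/2 - 1/2     0                          
  chi_4 (2d, j=2)            2             -sqrt(5)/2 - 1/2     -1/2 + sqrt(5)/2     0                          

Spot check: chi_4 (2d, j=2) on {e} = 2.

D_5 has order 2*5 = 10 with 4 conjugacy classes, hence 4 irreducibles. Sum of squared dims 1 + 1 + 4 + 4 = 10 = |G|. Linear characters come from the abelianisation; the 2-dimensional irreps have character r^k -> 2*cos(2*pi*j*k/5), reflections -> 0.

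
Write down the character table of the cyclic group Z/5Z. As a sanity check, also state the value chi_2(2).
Character table of Z/5Z (irreps indexed chi_0,...,chi_4 with chi_k(m) = zeta_5^(k*m), zeta_5 = exp(2*pi*i/5)):
  irrep \ class  {0} (size 1)  {1} (size 1)    {2} (size 1)    {3} (size 1)    {4} (size 1)  
  chi_0          1             1               1               1               1             
  chi_1          1             exp(2*I*pi/5)   exp(4*I*pi/5)   exp(-4*I*pi/5)  exp(-2*I*pi/5)
  chi_2          1             exp(4*I*pi/5)   exp(-2*I*pi/5)  exp(2*I*pi/5)   exp(-4*I*pi/5)
  chi_3          1             exp(-4*I*pi/5)  exp(2*I*pi/5)   exp(-2*I*pi/5)  exp(4*I*pi/5) 
  chi_4          1             exp(-2*I*pi/5)  exp(-4*I*pi/5)  exp(4*I*pi/5)   exp(2*I*pi/5) 

Spot check: chi_2(2) = zeta_5^(2*2) = zeta_5^4 = exp(-2*I*pi/5).

Argument: Z/5Z is abelian, so all 5 irreducible complex representations are 1-dimensional. They are given by chi_k(m) = zeta_5^(k*m) for k = 0,...,4. Row orthogonality: sum_m chi_k(m) conj(chi_l(m)) = 5 * [k = l].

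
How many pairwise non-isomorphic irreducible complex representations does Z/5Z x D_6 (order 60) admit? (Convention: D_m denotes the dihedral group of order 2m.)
30

Details: The number of irreducible complex representations of a finite group equals its number of conjugacy classes. For a direct product, #classes(G x H) = #classes(G) * #classes(H). Z/5Z has 5 classes (abelian), D_6 has 6 classes, so 5 * 6 = 30, so Z/5Z x D_6 (order 60) has exactly 30 irreducible complex representations.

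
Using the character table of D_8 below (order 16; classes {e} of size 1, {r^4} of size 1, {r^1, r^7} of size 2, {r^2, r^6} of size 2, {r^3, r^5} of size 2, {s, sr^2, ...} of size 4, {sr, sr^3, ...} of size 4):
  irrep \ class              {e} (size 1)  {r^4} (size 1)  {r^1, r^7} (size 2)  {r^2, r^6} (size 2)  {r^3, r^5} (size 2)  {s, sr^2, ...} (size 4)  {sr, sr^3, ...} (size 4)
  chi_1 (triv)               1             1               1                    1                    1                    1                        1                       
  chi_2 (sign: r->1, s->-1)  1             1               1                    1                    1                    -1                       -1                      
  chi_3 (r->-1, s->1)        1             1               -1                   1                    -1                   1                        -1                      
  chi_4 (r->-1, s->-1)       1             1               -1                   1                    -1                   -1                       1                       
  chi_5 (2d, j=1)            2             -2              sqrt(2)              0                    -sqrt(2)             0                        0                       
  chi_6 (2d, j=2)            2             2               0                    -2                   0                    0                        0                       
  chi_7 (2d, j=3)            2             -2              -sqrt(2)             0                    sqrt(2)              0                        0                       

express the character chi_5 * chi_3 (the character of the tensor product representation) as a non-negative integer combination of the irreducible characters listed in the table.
chi_5 tensor chi_3 = chi_7 (all other irreducibles have multiplicity 0).

Reasoning: The character of a tensor product is the pointwise product (chi_5 * chi_3)(C) = chi_5(C) * chi_3(C):
  {e}: (2)*(1), {r^4}: (-2)*(1), {r^1, r^7}: (sqrt(2))*(-1), {r^2, r^6}: (0)*(1), {r^3, r^5}: (-sqrt(2))*(-1), {s, sr^2, ...}: (0)*(1), {sr, sr^3, ...}: (0)*(-1)
so (chi_5 * chi_3) takes values
  {e} -> 2, {r^4} -> -2, {r^1, r^7} -> -sqrt(2), {r^2, r^6} -> 0, {r^3, r^5} -> sqrt(2), {s, sr^2, ...} -> 0, {sr, sr^3, ...} -> 0.
Now take the inner product of this character with each irreducible chi from the table, <chi_5*chi_3, chi> = (1/16) sum_C |C| (chi_5*chi_3)(C) conj(chi(C)):
  <chi_5*chi_3, chi_1> = (1/16)[1*(2)*conj(1) + 1*(-2)*conj(1) + 2*(-sqrt(2))*conj(1) + 2*(0)*conj(1) + 2*(sqrt(2))*conj(1) + 4*(0)*conj(1) + 4*(0)*conj(1)]
      = (1/16)[(2) + (-2) + (-2*sqrt(2)) + (0) + (2*sqrt(2)) + (0) + (0)] = 0/16 = 0
  <chi_5*chi_3, chi_2> = (1/16)[1*(2)*conj(1) + 1*(-2)*conj(1) + 2*(-sqrt(2))*conj(1) + 2*(0)*conj(1) + 2*(sqrt(2))*conj(1) + 4*(0)*conj(-1) + 4*(0)*conj(-1)]
      = (1/16)[(2) + (-2) + (-2*sqrt(2)) + (0) + (2*sqrt(2)) + (0) + (0)] = 0/16 = 0
  <chi_5*chi_3, chi_3> = (1/16)[1*(2)*conj(1) + 1*(-2)*conj(1) + 2*(-sqrt(2))*conj(-1) + 2*(0)*conj(1) + 2*(sqrt(2))*conj(-1) + 4*(0)*conj(1) + 4*(0)*conj(-1)]
      = (1/16)[(2) + (-2) + (2*sqrt(2)) + (0) + (-2*sqrt(2)) + (0) + (0)] = 0/16 = 0
  <chi_5*chi_3, chi_4> = (1/16)[1*(2)*conj(1) + 1*(-2)*conj(1) + 2*(-sqrt(2))*conj(-1) + 2*(0)*conj(1) + 2*(sqrt(2))*conj(-1) + 4*(0)*conj(-1) + 4*(0)*conj(1)]
      = (1/16)[(2) + (-2) + (2*sqrt(2)) + (0) + (-2*sqrt(2)) + (0) + (0)] = 0/16 = 0
  <chi_5*chi_3, chi_5> = (1/16)[1*(2)*conj(2) + 1*(-2)*conj(-2) + 2*(-sqrt(2))*conj(sqrt(2)) + 2*(0)*conj(0) + 2*(sqrt(2))*conj(-sqrt(2)) + 4*(0)*conj(0) + 4*(0)*conj(0)]
      = (1/16)[(4) + (4) + (-4) + (0) + (-4) + (0) + (0)] = 0/16 = 0
  <chi_5*chi_3, chi_6> = (1/16)[1*(2)*conj(2) + 1*(-2)*conj(2) + 2*(-sqrt(2))*conj(0) + 2*(0)*conj(-2) + 2*(sqrt(2))*conj(0) + 4*(0)*conj(0) + 4*(0)*conj(0)]
      = (1/16)[(4) + (-4) + (0) + (0) + (0) + (0) + (0)] = 0/16 = 0
  <chi_5*chi_3, chi_7> = (1/16)[1*(2)*conj(2) + 1*(-2)*conj(-2) + 2*(-sqrt(2))*conj(-sqrt(2)) + 2*(0)*conj(0) + 2*(sqrt(2))*conj(sqrt(2)) + 4*(0)*conj(0) + 4*(0)*conj(0)]
      = (1/16)[(4) + (4) + (4) + (0) + (4) + (0) + (0)] = 16/16 = 1
Hence the multiplicities are chi_7: 1. Dimension check: dim(chi_5)*dim(chi_3) = 2*1 = 2 and sum (mult * dim) = 1*2 = 2.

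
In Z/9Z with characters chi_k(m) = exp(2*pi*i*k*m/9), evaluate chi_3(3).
chi_3(3) = zeta_9^9 = 1

Details: chi_3(3) = zeta_9^(3*3) = zeta_9^9. Since zeta_9^9 = 1, this equals zeta_9^0 = exp(2*pi*i*0/9) = 1.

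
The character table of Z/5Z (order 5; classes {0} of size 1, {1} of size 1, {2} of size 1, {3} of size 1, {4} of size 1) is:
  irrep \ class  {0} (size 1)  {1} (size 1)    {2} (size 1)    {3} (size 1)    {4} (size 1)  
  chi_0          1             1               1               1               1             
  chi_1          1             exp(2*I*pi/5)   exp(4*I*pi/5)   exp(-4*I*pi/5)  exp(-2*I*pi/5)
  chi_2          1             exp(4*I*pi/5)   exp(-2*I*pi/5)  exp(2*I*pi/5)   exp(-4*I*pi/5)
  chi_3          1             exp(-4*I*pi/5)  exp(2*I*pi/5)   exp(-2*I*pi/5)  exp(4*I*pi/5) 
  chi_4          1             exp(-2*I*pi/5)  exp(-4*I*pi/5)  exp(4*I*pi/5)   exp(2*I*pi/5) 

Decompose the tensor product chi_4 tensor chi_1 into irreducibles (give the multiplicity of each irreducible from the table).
chi_4 tensor chi_1 = chi_0 (all other irreducibles have multiplicity 0).

Why: The character of a tensor product is the pointwise product (chi_4 * chi_1)(C) = chi_4(C) * chi_1(C):
  {0}: (1)*(1), {1}: (exp(-2*I*pi/5))*(exp(2*I*pi/5)), {2}: (exp(-4*I*pi/5))*(exp(4*I*pi/5)), {3}: (exp(4*I*pi/5))*(exp(-4*I*pi/5)), {4}: (exp(2*I*pi/5))*(exp(-2*I*pi/5))
so (chi_4 * chi_1) takes values
  {0} -> 1, {1} -> 1, {2} -> 1, {3} -> 1, {4} -> 1.
Now take the inner product of this character with each irreducible chi from the table, <chi_4*chi_1, chi> = (1/5) sum_C |C| (chi_4*chi_1)(C) conj(chi(C)):
  <chi_4*chi_1, chi_0> = (1/5)[1*(1)*conj(1) + 1*(1)*conj(1) + 1*(1)*conj(1) + 1*(1)*conj(1) + 1*(1)*conj(1)]
      = (1/5)[(1) + (1) + (1) + (1) + (1)] = 5/5 = 1
  <chi_4*chi_1, chi_1> = (1/5)[1*(1)*conj(1) + 1*(1)*conj(exp(2*I*pi/5)) + 1*(1)*conj(exp(4*I*pi/5)) + 1*(1)*conj(exp(-4*I*pi/5)) + 1*(1)*conj(exp(-2*I*pi/5))]
      = (1/5)[(1) + (exp(-2*I*pi/5)) + (exp(-4*I*pi/5)) + (exp(4*I*pi/5)) + (exp(2*I*pi/5))] = 0/5 = 0
  <chi_4*chi_1, chi_2> = (1/5)[1*(1)*conj(1) + 1*(1)*conj(exp(4*I*pi/5)) + 1*(1)*conj(exp(-2*I*pi/5)) + 1*(1)*conj(exp(2*I*pi/5)) + 1*(1)*conj(exp(-4*I*pi/5))]
      = (1/5)[(1) + (exp(-4*I*pi/5)) + (exp(2*I*pi/5)) + (exp(-2*I*pi/5)) + (exp(4*I*pi/5))] = 0/5 = 0
  <chi_4*chi_1, chi_3> = (1/5)[1*(1)*conj(1) + 1*(1)*conj(exp(-4*I*pi/5)) + 1*(1)*conj(exp(2*I*pi/5)) + 1*(1)*conj(exp(-2*I*pi/5)) + 1*(1)*conj(exp(4*I*pi/5))]
      = (1/5)[(1) + (exp(4*I*pi/5)) + (exp(-2*I*pi/5)) + (exp(2*I*pi/5)) + (exp(-4*I*pi/5))] = 0/5 = 0
  <chi_4*chi_1, chi_4> = (1/5)[1*(1)*conj(1) + 1*(1)*conj(exp(-2*I*pi/5)) + 1*(1)*conj(exp(-4*I*pi/5)) + 1*(1)*conj(exp(4*I*pi/5)) + 1*(1)*conj(exp(2*I*pi/5))]
      = (1/5)[(1) + (exp(2*I*pi/5)) + (exp(4*I*pi/5)) + (exp(-4*I*pi/5)) + (exp(-2*I*pi/5))] = 0/5 = 0
(Exp terms are combined using exp(i*s)*conj(exp(i*t)) = exp(i*(s-t)), and sums of them are collapsed using the identity that for every m > 1 the m distinct m-th roots of unity sum to 0, e.g. 1 + exp(2*I*pi/3) + exp(-2*I*pi/3) = 0.)
Hence the multiplicities are chi_0: 1. Dimension check: dim(chi_4)*dim(chi_1) = 1*1 = 1 and sum (mult * dim) = 1*1 = 1.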